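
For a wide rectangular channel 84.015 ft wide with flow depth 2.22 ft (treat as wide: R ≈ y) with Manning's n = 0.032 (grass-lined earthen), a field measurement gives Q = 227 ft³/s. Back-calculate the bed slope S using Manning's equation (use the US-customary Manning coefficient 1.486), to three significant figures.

A = b·y = 84.015 × 2.22 = 186.5 ft²
Wide channel: R ≈ y = 2.22 ft
S = (Q·n / (1.486·A·R^(2/3)))² = (227×0.032 / (1.486×186.5×1.702))² = 0.0002372

0.000237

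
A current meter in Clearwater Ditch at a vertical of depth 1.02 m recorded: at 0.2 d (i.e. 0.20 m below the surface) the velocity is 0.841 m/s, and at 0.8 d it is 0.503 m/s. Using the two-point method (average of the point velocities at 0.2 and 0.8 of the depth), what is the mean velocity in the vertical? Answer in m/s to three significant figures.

v̄ = (0.841 + 0.503) / 2 = 0.6720 m/s

0.672 m/s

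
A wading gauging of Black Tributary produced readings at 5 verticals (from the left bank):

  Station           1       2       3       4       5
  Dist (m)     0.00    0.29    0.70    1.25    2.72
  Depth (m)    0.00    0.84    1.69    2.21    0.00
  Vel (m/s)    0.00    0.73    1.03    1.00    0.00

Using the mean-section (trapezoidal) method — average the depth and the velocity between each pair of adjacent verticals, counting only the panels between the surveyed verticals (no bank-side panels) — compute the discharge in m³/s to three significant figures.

2.40 m³/s

Panel 1-2: Δb = 0.29 m, d̄ = (0.00+0.84)/2 = 0.42, v̄ = (0.00+0.73)/2 = 0.365 → q = 0.29×0.42×0.365 = 0.04446 m³/s
Panel 2-3: Δb = 0.41 m, d̄ = (0.84+1.69)/2 = 1.265, v̄ = (0.73+1.03)/2 = 0.88 → q = 0.41×1.265×0.88 = 0.4564 m³/s
Panel 3-4: Δb = 0.55 m, d̄ = (1.69+2.21)/2 = 1.95, v̄ = (1.03+1.00)/2 = 1.015 → q = 0.55×1.95×1.015 = 1.089 m³/s
Panel 4-5: Δb = 1.47 m, d̄ = (2.21+0.00)/2 = 1.105, v̄ = (1.00+0.00)/2 = 0.5 → q = 1.47×1.105×0.5 = 0.8122 m³/s
Q = Σ q = 2.402 m³/s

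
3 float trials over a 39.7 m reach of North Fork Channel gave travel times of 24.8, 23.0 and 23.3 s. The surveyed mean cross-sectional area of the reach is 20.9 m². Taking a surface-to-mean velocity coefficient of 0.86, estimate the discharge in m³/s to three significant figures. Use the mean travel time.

t̄ = (24.8 + 23.0 + 23.3) / 3 = 23.7 s
v_surface = L / t̄ = 39.7 / 23.7 = 1.675 m/s
v_mean = 0.86 × 1.675 = 1.441 m/s
Q = A × v_mean = 20.9 × 1.441 = 30.11 m³/s

30.1 m³/s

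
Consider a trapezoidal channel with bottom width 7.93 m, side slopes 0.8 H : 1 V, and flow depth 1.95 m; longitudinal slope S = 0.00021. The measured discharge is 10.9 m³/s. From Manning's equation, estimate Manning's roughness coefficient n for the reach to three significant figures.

0.0313

A = (b + z·y)·y = (7.93 + 0.8×1.95)×1.95 = 18.51 m²
P = b + 2y√(1+z²) = 7.93 + 2×1.95×√(1+0.8²) = 12.92 m
R = A/P = 18.51/12.92 = 1.432 m
n = (1/Q)·A·R^(2/3)·S^(1/2) = (1/10.9) × 18.51 × 1.270 × 0.01449 = 0.03125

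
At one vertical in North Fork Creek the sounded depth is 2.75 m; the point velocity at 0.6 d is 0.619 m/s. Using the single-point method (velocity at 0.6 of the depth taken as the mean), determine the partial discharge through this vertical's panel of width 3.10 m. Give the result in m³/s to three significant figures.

5.28 m³/s

v̄ = v₀.₆ = 0.619 m/s
q = v̄ × d × w = 0.6190 × 2.75 × 3.10 = 5.277 m³/s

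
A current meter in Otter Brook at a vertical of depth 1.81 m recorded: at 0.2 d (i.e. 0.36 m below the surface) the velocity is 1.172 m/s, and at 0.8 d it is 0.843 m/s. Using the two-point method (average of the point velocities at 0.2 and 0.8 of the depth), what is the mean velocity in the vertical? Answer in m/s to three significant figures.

v̄ = (1.172 + 0.843) / 2 = 1.008 m/s

1.01 m/s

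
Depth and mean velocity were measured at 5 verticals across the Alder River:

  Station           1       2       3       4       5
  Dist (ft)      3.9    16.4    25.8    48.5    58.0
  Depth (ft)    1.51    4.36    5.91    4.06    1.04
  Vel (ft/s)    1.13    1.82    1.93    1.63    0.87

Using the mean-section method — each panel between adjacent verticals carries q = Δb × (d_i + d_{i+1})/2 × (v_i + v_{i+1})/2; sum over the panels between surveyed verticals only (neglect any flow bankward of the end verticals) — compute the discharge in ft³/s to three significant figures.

Panel 1-2: Δb = 12.5 ft, d̄ = (1.51+4.36)/2 = 2.935, v̄ = (1.13+1.82)/2 = 1.475 → q = 12.5×2.935×1.475 = 54.11 ft³/s
Panel 2-3: Δb = 9.4 ft, d̄ = (4.36+5.91)/2 = 5.135, v̄ = (1.82+1.93)/2 = 1.875 → q = 9.4×5.135×1.875 = 90.50 ft³/s
Panel 3-4: Δb = 22.7 ft, d̄ = (5.91+4.06)/2 = 4.985, v̄ = (1.93+1.63)/2 = 1.78 → q = 22.7×4.985×1.78 = 201.4 ft³/s
Panel 4-5: Δb = 9.5 ft, d̄ = (4.06+1.04)/2 = 2.55, v̄ = (1.63+0.87)/2 = 1.25 → q = 9.5×2.55×1.25 = 30.28 ft³/s
Q = Σ q = 376.3 ft³/s

376 ft³/s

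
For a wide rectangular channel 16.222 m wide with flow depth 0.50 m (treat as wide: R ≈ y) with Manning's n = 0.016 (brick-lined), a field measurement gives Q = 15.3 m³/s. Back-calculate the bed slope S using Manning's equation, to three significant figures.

A = b·y = 16.222 × 0.50 = 8.111 m²
Wide channel: R ≈ y = 0.50 m
S = (Q·n / (1·A·R^(2/3)))² = (15.3×0.016 / (1×8.111×0.6300))² = 0.002295

0.00230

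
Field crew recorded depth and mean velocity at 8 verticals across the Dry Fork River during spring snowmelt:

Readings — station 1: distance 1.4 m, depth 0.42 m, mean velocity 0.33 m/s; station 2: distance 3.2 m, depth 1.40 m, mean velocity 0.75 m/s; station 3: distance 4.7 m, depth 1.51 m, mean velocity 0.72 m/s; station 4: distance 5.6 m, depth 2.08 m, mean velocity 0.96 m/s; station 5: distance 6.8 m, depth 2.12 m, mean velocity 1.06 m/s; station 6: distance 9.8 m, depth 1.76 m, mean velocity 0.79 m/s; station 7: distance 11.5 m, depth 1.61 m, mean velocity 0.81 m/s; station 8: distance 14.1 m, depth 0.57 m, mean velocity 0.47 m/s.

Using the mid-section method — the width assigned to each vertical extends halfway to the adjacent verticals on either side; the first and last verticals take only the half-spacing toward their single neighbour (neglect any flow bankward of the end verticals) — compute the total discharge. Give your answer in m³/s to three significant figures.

16.4 m³/s

w_1 = (3.2 − 1.4)/2 = 0.9 m; q_1 = 0.33 × 0.42 × 0.9 = 0.1247 m³/s
w_2 = (4.7 − 1.4)/2 = 1.65 m; q_2 = 0.75 × 1.40 × 1.65 = 1.733 m³/s
w_3 = (5.6 − 3.2)/2 = 1.2 m; q_3 = 0.72 × 1.51 × 1.2 = 1.305 m³/s
w_4 = (6.8 − 4.7)/2 = 1.05 m; q_4 = 0.96 × 2.08 × 1.05 = 2.097 m³/s
w_5 = (9.8 − 5.6)/2 = 2.1 m; q_5 = 1.06 × 2.12 × 2.1 = 4.719 m³/s
w_6 = (11.5 − 6.8)/2 = 2.35 m; q_6 = 0.79 × 1.76 × 2.35 = 3.267 m³/s
w_7 = (14.1 − 9.8)/2 = 2.15 m; q_7 = 0.81 × 1.61 × 2.15 = 2.804 m³/s
w_8 = (14.1 − 11.5)/2 = 1.3 m; q_8 = 0.47 × 0.57 × 1.3 = 0.3483 m³/s
Q = Σ qᵢ = 16.40 m³/s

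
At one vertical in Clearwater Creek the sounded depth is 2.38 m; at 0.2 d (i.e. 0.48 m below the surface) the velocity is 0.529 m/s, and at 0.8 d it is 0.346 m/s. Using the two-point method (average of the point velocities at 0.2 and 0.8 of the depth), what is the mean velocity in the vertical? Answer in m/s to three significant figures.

0.438 m/s

v̄ = (0.529 + 0.346) / 2 = 0.4375 m/s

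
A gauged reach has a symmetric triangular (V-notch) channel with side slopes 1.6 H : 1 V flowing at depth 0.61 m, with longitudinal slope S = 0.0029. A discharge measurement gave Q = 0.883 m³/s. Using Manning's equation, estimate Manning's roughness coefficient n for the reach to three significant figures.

0.0147

A = z·y² = 1.6×0.61² = 0.5954 m²
P = 2y√(1+z²) = 2×0.61×√(1+1.6²) = 2.302 m
R = A/P = 0.5954/2.302 = 0.2586 m
n = (1/Q)·A·R^(2/3)·S^(1/2) = (1/0.883) × 0.5954 × 0.4059 × 0.05385 = 0.01474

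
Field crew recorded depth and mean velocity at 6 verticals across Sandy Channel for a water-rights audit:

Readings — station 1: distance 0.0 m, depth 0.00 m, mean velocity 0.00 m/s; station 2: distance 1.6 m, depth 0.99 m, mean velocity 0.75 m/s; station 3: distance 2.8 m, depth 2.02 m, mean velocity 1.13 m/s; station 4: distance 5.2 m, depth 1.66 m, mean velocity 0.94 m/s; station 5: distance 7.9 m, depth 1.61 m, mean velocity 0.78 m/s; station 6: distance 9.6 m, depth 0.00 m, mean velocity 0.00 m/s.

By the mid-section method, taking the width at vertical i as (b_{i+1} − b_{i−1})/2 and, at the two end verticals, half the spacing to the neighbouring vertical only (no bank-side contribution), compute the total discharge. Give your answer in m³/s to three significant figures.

w_2 = (2.8 − 0.0)/2 = 1.4 m; q_2 = 0.75 × 0.99 × 1.4 = 1.040 m³/s
w_3 = (5.2 − 1.6)/2 = 1.8 m; q_3 = 1.13 × 2.02 × 1.8 = 4.109 m³/s
w_4 = (7.9 − 2.8)/2 = 2.55 m; q_4 = 0.94 × 1.66 × 2.55 = 3.979 m³/s
w_5 = (9.6 − 5.2)/2 = 2.2 m; q_5 = 0.78 × 1.61 × 2.2 = 2.763 m³/s
Stations 1, 6 contribute zero (depth or velocity is 0).
Q = Σ qᵢ = 11.89 m³/s

11.9 m³/s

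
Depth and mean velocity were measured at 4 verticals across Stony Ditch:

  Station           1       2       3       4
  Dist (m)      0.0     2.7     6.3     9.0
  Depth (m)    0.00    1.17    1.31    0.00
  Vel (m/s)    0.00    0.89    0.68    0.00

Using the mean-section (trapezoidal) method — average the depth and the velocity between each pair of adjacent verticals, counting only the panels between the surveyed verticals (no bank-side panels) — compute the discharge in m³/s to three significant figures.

4.81 m³/s

Panel 1-2: Δb = 2.7 m, d̄ = (0.00+1.17)/2 = 0.585, v̄ = (0.00+0.89)/2 = 0.445 → q = 2.7×0.585×0.445 = 0.7029 m³/s
Panel 2-3: Δb = 3.6 m, d̄ = (1.17+1.31)/2 = 1.24, v̄ = (0.89+0.68)/2 = 0.785 → q = 3.6×1.24×0.785 = 3.504 m³/s
Panel 3-4: Δb = 2.7 m, d̄ = (1.31+0.00)/2 = 0.655, v̄ = (0.68+0.00)/2 = 0.34 → q = 2.7×0.655×0.34 = 0.6013 m³/s
Q = Σ q = 4.808 m³/s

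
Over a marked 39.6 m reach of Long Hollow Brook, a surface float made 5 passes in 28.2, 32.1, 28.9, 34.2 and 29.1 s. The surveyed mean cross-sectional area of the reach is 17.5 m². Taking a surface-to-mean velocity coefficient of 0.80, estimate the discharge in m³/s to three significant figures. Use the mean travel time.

t̄ = (28.2 + 32.1 + 28.9 + 34.2 + 29.1) / 5 = 30.5 s
v_surface = L / t̄ = 39.6 / 30.5 = 1.298 m/s
v_mean = 0.80 × 1.298 = 1.039 m/s
Q = A × v_mean = 17.5 × 1.039 = 18.18 m³/s

18.2 m³/s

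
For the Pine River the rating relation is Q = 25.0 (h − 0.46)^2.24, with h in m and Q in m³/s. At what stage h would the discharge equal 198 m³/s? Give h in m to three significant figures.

2.98 m

h − h₀ = (Q/C)^(1/b) = (198/25.0)^(1/2.24) = 2.519 m
h = 0.46 + 2.519 = 2.979 m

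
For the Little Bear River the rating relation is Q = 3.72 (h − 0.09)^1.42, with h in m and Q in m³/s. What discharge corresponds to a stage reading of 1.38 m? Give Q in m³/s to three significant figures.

5.34 m³/s

Q = 3.72 × (1.38 − 0.09)^1.42 = 3.72 × 1.29^1.42 = 5.340 m³/s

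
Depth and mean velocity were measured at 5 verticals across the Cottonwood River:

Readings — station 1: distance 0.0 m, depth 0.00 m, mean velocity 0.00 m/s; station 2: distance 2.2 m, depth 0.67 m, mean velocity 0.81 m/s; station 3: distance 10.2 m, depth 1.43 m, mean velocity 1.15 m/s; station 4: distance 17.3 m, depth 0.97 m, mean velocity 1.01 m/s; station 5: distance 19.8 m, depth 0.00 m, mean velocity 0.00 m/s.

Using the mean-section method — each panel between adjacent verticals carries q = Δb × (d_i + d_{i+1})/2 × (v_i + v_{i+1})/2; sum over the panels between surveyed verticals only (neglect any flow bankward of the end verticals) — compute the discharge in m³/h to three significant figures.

66000 m³/h

Panel 1-2: Δb = 2.2 m, d̄ = (0.00+0.67)/2 = 0.335, v̄ = (0.00+0.81)/2 = 0.405 → q = 2.2×0.335×0.405 = 0.2985 m³/s
Panel 2-3: Δb = 8 m, d̄ = (0.67+1.43)/2 = 1.05, v̄ = (0.81+1.15)/2 = 0.98 → q = 8×1.05×0.98 = 8.232 m³/s
Panel 3-4: Δb = 7.1 m, d̄ = (1.43+0.97)/2 = 1.2, v̄ = (1.15+1.01)/2 = 1.08 → q = 7.1×1.2×1.08 = 9.202 m³/s
Panel 4-5: Δb = 2.5 m, d̄ = (0.97+0.00)/2 = 0.485, v̄ = (1.01+0.00)/2 = 0.505 → q = 2.5×0.485×0.505 = 0.6123 m³/s
Q = Σ q = 18.34 m³/s
= 18.34 × 3600 = 66040 m³/h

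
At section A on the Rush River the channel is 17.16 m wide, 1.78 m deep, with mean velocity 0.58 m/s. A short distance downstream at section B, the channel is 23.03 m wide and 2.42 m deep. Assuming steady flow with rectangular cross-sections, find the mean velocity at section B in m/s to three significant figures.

0.318 m/s

Q = A₁V₁ = (17.16×1.78) × 0.58 = 17.72 m³/s
A₂ = 23.03 × 2.42 = 55.73 m²
V₂ = Q/A₂ = 17.72/55.73 = 0.3179 m/s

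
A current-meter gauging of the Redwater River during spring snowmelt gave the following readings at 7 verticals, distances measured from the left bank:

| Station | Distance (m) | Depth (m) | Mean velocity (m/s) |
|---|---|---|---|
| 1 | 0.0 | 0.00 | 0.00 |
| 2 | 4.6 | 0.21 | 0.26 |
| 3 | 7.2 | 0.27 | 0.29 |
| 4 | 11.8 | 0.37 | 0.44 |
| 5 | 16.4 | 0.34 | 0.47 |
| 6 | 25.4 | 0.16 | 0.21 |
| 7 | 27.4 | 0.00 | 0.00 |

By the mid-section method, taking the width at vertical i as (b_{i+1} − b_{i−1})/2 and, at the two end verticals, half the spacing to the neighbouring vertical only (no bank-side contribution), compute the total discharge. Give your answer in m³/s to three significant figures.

2.50 m³/s

w_2 = (7.2 − 0.0)/2 = 3.6 m; q_2 = 0.26 × 0.21 × 3.6 = 0.1966 m³/s
w_3 = (11.8 − 4.6)/2 = 3.6 m; q_3 = 0.29 × 0.27 × 3.6 = 0.2819 m³/s
w_4 = (16.4 − 7.2)/2 = 4.6 m; q_4 = 0.44 × 0.37 × 4.6 = 0.7489 m³/s
w_5 = (25.4 − 11.8)/2 = 6.8 m; q_5 = 0.47 × 0.34 × 6.8 = 1.087 m³/s
w_6 = (27.4 − 16.4)/2 = 5.5 m; q_6 = 0.21 × 0.16 × 5.5 = 0.1848 m³/s
Stations 1, 7 contribute zero (depth or velocity is 0).
Q = Σ qᵢ = 2.499 m³/s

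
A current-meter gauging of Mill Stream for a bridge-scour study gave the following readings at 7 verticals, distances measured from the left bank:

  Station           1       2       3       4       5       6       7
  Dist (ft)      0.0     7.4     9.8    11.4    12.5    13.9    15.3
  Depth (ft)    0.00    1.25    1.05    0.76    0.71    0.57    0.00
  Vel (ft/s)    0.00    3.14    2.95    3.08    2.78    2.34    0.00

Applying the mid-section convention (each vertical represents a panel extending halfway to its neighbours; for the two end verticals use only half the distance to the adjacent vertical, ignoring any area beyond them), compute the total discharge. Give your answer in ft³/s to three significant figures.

w_2 = (9.8 − 0.0)/2 = 4.9 ft; q_2 = 3.14 × 1.25 × 4.9 = 19.23 ft³/s
w_3 = (11.4 − 7.4)/2 = 2 ft; q_3 = 2.95 × 1.05 × 2 = 6.195 ft³/s
w_4 = (12.5 − 9.8)/2 = 1.35 ft; q_4 = 3.08 × 0.76 × 1.35 = 3.160 ft³/s
w_5 = (13.9 − 11.4)/2 = 1.25 ft; q_5 = 2.78 × 0.71 × 1.25 = 2.467 ft³/s
w_6 = (15.3 − 12.5)/2 = 1.4 ft; q_6 = 2.34 × 0.57 × 1.4 = 1.867 ft³/s
Stations 1, 7 contribute zero (depth or velocity is 0).
Q = Σ qᵢ = 32.92 ft³/s

32.9 ft³/s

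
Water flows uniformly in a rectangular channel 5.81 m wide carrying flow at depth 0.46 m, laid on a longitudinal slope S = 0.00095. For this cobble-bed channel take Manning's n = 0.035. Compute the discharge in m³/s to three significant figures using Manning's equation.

A = b·y = 5.81 × 0.46 = 2.673 m²
P = b + 2y = 5.81 + 2×0.46 = 6.730 m
R = A/P = 2.673/6.730 = 0.3971 m
Q = (1/n)·A·R^(2/3)·S^(1/2) = (1/0.035) × 2.673 × 0.3971^(2/3) × 0.00095^(1/2) = 1.272 m³/s

1.27 m³/s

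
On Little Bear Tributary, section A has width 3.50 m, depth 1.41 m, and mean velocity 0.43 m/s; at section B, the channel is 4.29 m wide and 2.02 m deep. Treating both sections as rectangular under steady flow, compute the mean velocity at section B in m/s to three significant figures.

Q = A₁V₁ = (3.50×1.41) × 0.43 = 2.122 m³/s
A₂ = 4.29 × 2.02 = 8.666 m²
V₂ = Q/A₂ = 2.122/8.666 = 0.2449 m/s

0.245 m/s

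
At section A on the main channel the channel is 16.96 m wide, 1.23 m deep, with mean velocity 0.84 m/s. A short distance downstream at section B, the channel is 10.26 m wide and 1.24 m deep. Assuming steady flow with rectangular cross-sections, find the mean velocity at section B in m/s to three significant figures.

Q = A₁V₁ = (16.96×1.23) × 0.84 = 17.52 m³/s
A₂ = 10.26 × 1.24 = 12.72 m²
V₂ = Q/A₂ = 17.52/12.72 = 1.377 m/s

1.38 m/s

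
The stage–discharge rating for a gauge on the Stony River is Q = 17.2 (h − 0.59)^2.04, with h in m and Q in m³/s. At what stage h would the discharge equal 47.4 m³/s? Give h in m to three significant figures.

h − h₀ = (Q/C)^(1/b) = (47.4/17.2)^(1/2.04) = 1.644 m
h = 0.59 + 1.644 = 2.234 m

2.23 m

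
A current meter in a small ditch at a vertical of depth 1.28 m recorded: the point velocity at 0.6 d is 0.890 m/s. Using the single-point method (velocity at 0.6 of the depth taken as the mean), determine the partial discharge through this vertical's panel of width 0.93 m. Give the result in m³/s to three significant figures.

v̄ = v₀.₆ = 0.890 m/s
q = v̄ × d × w = 0.8900 × 1.28 × 0.93 = 1.059 m³/s

1.06 m³/s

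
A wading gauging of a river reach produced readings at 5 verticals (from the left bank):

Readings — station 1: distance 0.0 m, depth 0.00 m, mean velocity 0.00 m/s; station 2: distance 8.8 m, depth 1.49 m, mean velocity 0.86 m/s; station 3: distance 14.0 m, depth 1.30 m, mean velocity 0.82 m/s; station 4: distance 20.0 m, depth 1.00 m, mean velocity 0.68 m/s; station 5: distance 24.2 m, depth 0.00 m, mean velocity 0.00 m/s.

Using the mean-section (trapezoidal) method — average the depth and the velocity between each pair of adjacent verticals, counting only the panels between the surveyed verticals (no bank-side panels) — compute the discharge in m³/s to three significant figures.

Panel 1-2: Δb = 8.8 m, d̄ = (0.00+1.49)/2 = 0.745, v̄ = (0.00+0.86)/2 = 0.43 → q = 8.8×0.745×0.43 = 2.819 m³/s
Panel 2-3: Δb = 5.2 m, d̄ = (1.49+1.30)/2 = 1.395, v̄ = (0.86+0.82)/2 = 0.84 → q = 5.2×1.395×0.84 = 6.093 m³/s
Panel 3-4: Δb = 6 m, d̄ = (1.30+1.00)/2 = 1.15, v̄ = (0.82+0.68)/2 = 0.75 → q = 6×1.15×0.75 = 5.175 m³/s
Panel 4-5: Δb = 4.2 m, d̄ = (1.00+0.00)/2 = 0.5, v̄ = (0.68+0.00)/2 = 0.34 → q = 4.2×0.5×0.34 = 0.7140 m³/s
Q = Σ q = 14.80 m³/s

14.8 m³/s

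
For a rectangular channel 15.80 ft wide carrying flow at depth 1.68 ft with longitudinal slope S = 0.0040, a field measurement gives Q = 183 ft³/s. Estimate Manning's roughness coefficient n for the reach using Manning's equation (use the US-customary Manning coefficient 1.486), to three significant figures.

A = b·y = 15.80 × 1.68 = 26.54 ft²
P = b + 2y = 15.80 + 2×1.68 = 19.16 ft
R = A/P = 26.54/19.16 = 1.385 ft
n = (1.486/Q)·A·R^(2/3)·S^(1/2) = (1.486/183) × 26.54 × 1.243 × 0.06325 = 0.01694

0.0169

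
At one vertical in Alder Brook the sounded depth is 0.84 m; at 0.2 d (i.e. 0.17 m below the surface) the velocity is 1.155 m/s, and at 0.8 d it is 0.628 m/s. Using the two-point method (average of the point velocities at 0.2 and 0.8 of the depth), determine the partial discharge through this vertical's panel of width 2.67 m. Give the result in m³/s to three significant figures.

v̄ = (1.155 + 0.628) / 2 = 0.8915 m/s
q = v̄ × d × w = 0.8915 × 0.84 × 2.67 = 1.999 m³/s

2.00 m³/s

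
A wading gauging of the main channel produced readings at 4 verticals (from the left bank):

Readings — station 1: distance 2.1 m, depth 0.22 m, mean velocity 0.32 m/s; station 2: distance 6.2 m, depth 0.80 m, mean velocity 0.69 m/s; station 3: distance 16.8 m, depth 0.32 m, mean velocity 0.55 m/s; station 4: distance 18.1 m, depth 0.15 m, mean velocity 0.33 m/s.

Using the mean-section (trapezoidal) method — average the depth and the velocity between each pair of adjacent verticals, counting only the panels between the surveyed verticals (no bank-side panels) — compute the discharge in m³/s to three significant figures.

4.87 m³/s

Panel 1-2: Δb = 4.1 m, d̄ = (0.22+0.80)/2 = 0.51, v̄ = (0.32+0.69)/2 = 0.505 → q = 4.1×0.51×0.505 = 1.056 m³/s
Panel 2-3: Δb = 10.6 m, d̄ = (0.80+0.32)/2 = 0.56, v̄ = (0.69+0.55)/2 = 0.62 → q = 10.6×0.56×0.62 = 3.680 m³/s
Panel 3-4: Δb = 1.3 m, d̄ = (0.32+0.15)/2 = 0.235, v̄ = (0.55+0.33)/2 = 0.44 → q = 1.3×0.235×0.44 = 0.1344 m³/s
Q = Σ q = 4.871 m³/s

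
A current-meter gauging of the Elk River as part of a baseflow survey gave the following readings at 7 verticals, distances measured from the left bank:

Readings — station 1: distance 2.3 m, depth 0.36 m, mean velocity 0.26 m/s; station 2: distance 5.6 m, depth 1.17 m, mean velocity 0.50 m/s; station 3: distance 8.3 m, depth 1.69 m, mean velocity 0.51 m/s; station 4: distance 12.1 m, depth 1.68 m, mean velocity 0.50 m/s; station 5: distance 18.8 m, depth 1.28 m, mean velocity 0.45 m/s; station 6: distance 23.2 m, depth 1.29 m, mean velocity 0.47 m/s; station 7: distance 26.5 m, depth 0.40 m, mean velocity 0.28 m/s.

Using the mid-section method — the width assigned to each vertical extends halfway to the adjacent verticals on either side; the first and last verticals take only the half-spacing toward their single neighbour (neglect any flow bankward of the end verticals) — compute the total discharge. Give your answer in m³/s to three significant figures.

w_1 = (5.6 − 2.3)/2 = 1.65 m; q_1 = 0.26 × 0.36 × 1.65 = 0.1544 m³/s
w_2 = (8.3 − 2.3)/2 = 3 m; q_2 = 0.50 × 1.17 × 3 = 1.755 m³/s
w_3 = (12.1 − 5.6)/2 = 3.25 m; q_3 = 0.51 × 1.69 × 3.25 = 2.801 m³/s
w_4 = (18.8 − 8.3)/2 = 5.25 m; q_4 = 0.50 × 1.68 × 5.25 = 4.410 m³/s
w_5 = (23.2 − 12.1)/2 = 5.55 m; q_5 = 0.45 × 1.28 × 5.55 = 3.197 m³/s
w_6 = (26.5 − 18.8)/2 = 3.85 m; q_6 = 0.47 × 1.29 × 3.85 = 2.334 m³/s
w_7 = (26.5 − 23.2)/2 = 1.65 m; q_7 = 0.28 × 0.40 × 1.65 = 0.1848 m³/s
Q = Σ qᵢ = 14.84 m³/s

14.8 m³/s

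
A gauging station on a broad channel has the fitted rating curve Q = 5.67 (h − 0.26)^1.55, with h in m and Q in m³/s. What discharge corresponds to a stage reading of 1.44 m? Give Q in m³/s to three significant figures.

Q = 5.67 × (1.44 − 0.26)^1.55 = 5.67 × 1.18^1.55 = 7.328 m³/s

7.33 m³/s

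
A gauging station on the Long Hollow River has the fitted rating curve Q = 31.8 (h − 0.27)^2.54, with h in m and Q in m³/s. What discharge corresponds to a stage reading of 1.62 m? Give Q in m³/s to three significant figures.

68.2 m³/s

Q = 31.8 × (1.62 − 0.27)^2.54 = 31.8 × 1.35^2.54 = 68.15 m³/s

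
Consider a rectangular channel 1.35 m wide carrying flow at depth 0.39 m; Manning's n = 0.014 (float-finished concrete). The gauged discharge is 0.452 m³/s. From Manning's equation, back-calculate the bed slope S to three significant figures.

A = b·y = 1.35 × 0.39 = 0.5265 m²
P = b + 2y = 1.35 + 2×0.39 = 2.130 m
R = A/P = 0.5265/2.130 = 0.2472 m
S = (Q·n / (1·A·R^(2/3)))² = (0.452×0.014 / (1×0.5265×0.3939))² = 0.0009312

0.000931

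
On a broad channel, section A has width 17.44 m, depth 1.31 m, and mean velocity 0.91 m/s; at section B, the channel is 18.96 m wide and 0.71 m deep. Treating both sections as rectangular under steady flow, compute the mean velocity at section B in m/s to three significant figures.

Q = A₁V₁ = (17.44×1.31) × 0.91 = 20.79 m³/s
A₂ = 18.96 × 0.71 = 13.46 m²
V₂ = Q/A₂ = 20.79/13.46 = 1.544 m/s

1.54 m/s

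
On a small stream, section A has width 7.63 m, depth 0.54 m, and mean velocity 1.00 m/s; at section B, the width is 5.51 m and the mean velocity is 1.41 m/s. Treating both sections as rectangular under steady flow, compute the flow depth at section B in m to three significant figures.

0.530 m

Q = A₁V₁ = (7.63×0.54) × 1.00 = 4.120 m³/s
d₂ = Q/(b₂ V₂) = 4.120/(5.51×1.41) = 0.5303 m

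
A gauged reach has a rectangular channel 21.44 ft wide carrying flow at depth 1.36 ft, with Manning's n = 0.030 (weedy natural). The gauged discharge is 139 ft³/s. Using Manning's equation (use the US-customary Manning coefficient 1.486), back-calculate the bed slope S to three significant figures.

A = b·y = 21.44 × 1.36 = 29.16 ft²
P = b + 2y = 21.44 + 2×1.36 = 24.16 ft
R = A/P = 29.16/24.16 = 1.207 ft
S = (Q·n / (1.486·A·R^(2/3)))² = (139×0.030 / (1.486×29.16×1.134))² = 0.007208

0.00721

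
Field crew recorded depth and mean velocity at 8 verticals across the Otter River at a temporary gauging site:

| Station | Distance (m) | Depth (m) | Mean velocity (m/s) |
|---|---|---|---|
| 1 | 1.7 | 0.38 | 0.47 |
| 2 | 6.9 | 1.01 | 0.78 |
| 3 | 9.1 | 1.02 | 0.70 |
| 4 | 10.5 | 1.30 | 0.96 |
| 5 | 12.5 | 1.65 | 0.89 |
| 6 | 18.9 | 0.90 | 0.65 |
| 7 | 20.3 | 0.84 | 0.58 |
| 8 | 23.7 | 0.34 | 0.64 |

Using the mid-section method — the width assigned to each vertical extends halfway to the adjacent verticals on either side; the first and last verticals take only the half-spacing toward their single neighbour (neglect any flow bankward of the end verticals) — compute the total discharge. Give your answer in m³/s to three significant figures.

w_1 = (6.9 − 1.7)/2 = 2.6 m; q_1 = 0.47 × 0.38 × 2.6 = 0.4644 m³/s
w_2 = (9.1 − 1.7)/2 = 3.7 m; q_2 = 0.78 × 1.01 × 3.7 = 2.915 m³/s
w_3 = (10.5 − 6.9)/2 = 1.8 m; q_3 = 0.70 × 1.02 × 1.8 = 1.285 m³/s
w_4 = (12.5 − 9.1)/2 = 1.7 m; q_4 = 0.96 × 1.30 × 1.7 = 2.122 m³/s
w_5 = (18.9 − 10.5)/2 = 4.2 m; q_5 = 0.89 × 1.65 × 4.2 = 6.168 m³/s
w_6 = (20.3 − 12.5)/2 = 3.9 m; q_6 = 0.65 × 0.90 × 3.9 = 2.282 m³/s
w_7 = (23.7 − 18.9)/2 = 2.4 m; q_7 = 0.58 × 0.84 × 2.4 = 1.169 m³/s
w_8 = (23.7 − 20.3)/2 = 1.7 m; q_8 = 0.64 × 0.34 × 1.7 = 0.3699 m³/s
Q = Σ qᵢ = 16.77 m³/s

16.8 m³/s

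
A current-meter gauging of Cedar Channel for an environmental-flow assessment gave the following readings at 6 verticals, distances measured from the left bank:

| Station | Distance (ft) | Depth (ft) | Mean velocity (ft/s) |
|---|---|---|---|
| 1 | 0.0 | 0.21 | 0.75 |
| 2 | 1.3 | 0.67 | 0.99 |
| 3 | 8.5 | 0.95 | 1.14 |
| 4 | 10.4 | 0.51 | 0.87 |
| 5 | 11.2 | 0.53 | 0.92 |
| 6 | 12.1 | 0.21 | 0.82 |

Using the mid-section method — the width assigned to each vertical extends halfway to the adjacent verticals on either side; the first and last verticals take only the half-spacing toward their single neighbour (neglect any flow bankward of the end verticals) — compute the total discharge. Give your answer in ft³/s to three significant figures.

w_1 = (1.3 − 0.0)/2 = 0.65 ft; q_1 = 0.75 × 0.21 × 0.65 = 0.1024 ft³/s
w_2 = (8.5 − 0.0)/2 = 4.25 ft; q_2 = 0.99 × 0.67 × 4.25 = 2.819 ft³/s
w_3 = (10.4 − 1.3)/2 = 4.55 ft; q_3 = 1.14 × 0.95 × 4.55 = 4.928 ft³/s
w_4 = (11.2 − 8.5)/2 = 1.35 ft; q_4 = 0.87 × 0.51 × 1.35 = 0.5990 ft³/s
w_5 = (12.1 − 10.4)/2 = 0.85 ft; q_5 = 0.92 × 0.53 × 0.85 = 0.4145 ft³/s
w_6 = (12.1 − 11.2)/2 = 0.45 ft; q_6 = 0.82 × 0.21 × 0.45 = 0.07749 ft³/s
Q = Σ qᵢ = 8.940 ft³/s

8.94 ft³/s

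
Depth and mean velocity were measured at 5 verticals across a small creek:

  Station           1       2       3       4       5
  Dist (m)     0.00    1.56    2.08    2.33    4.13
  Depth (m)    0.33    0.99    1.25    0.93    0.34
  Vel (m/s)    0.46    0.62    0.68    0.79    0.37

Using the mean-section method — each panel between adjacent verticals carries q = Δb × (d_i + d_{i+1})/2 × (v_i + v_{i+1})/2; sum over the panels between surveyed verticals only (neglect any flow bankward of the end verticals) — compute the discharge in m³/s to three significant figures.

1.80 m³/s

Panel 1-2: Δb = 1.56 m, d̄ = (0.33+0.99)/2 = 0.66, v̄ = (0.46+0.62)/2 = 0.54 → q = 1.56×0.66×0.54 = 0.5560 m³/s
Panel 2-3: Δb = 0.52 m, d̄ = (0.99+1.25)/2 = 1.12, v̄ = (0.62+0.68)/2 = 0.65 → q = 0.52×1.12×0.65 = 0.3786 m³/s
Panel 3-4: Δb = 0.25 m, d̄ = (1.25+0.93)/2 = 1.09, v̄ = (0.68+0.79)/2 = 0.735 → q = 0.25×1.09×0.735 = 0.2003 m³/s
Panel 4-5: Δb = 1.8 m, d̄ = (0.93+0.34)/2 = 0.635, v̄ = (0.79+0.37)/2 = 0.58 → q = 1.8×0.635×0.58 = 0.6629 m³/s
Q = Σ q = 1.798 m³/s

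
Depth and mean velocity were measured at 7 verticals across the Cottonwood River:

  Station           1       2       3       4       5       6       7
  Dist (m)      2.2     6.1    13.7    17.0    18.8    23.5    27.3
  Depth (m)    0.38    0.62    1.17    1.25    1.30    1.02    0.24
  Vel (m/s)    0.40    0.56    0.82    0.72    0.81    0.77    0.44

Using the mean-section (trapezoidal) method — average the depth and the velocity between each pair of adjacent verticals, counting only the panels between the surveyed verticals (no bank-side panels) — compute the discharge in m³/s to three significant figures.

16.2 m³/s

Panel 1-2: Δb = 3.9 m, d̄ = (0.38+0.62)/2 = 0.5, v̄ = (0.40+0.56)/2 = 0.48 → q = 3.9×0.5×0.48 = 0.9360 m³/s
Panel 2-3: Δb = 7.6 m, d̄ = (0.62+1.17)/2 = 0.895, v̄ = (0.56+0.82)/2 = 0.69 → q = 7.6×0.895×0.69 = 4.693 m³/s
Panel 3-4: Δb = 3.3 m, d̄ = (1.17+1.25)/2 = 1.21, v̄ = (0.82+0.72)/2 = 0.77 → q = 3.3×1.21×0.77 = 3.075 m³/s
Panel 4-5: Δb = 1.8 m, d̄ = (1.25+1.30)/2 = 1.275, v̄ = (0.72+0.81)/2 = 0.765 → q = 1.8×1.275×0.765 = 1.756 m³/s
Panel 5-6: Δb = 4.7 m, d̄ = (1.30+1.02)/2 = 1.16, v̄ = (0.81+0.77)/2 = 0.79 → q = 4.7×1.16×0.79 = 4.307 m³/s
Panel 6-7: Δb = 3.8 m, d̄ = (1.02+0.24)/2 = 0.63, v̄ = (0.77+0.44)/2 = 0.605 → q = 3.8×0.63×0.605 = 1.448 m³/s
Q = Σ q = 16.22 m³/s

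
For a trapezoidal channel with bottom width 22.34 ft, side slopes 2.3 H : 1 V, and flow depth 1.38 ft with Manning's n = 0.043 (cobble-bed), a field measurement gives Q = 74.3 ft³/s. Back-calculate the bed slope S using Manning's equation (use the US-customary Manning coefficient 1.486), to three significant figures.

0.00291

A = (b + z·y)·y = (22.34 + 2.3×1.38)×1.38 = 35.21 ft²
P = b + 2y√(1+z²) = 22.34 + 2×1.38×√(1+2.3²) = 29.26 ft
R = A/P = 35.21/29.26 = 1.203 ft
S = (Q·n / (1.486·A·R^(2/3)))² = (74.3×0.043 / (1.486×35.21×1.131))² = 0.002914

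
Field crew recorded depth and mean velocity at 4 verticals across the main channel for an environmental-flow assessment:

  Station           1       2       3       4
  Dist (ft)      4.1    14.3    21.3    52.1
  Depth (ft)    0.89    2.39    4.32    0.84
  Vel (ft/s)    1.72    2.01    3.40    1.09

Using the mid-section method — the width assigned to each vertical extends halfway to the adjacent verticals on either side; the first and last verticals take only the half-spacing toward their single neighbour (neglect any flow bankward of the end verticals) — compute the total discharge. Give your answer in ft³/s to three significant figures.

341 ft³/s

w_1 = (14.3 − 4.1)/2 = 5.1 ft; q_1 = 1.72 × 0.89 × 5.1 = 7.807 ft³/s
w_2 = (21.3 − 4.1)/2 = 8.6 ft; q_2 = 2.01 × 2.39 × 8.6 = 41.31 ft³/s
w_3 = (52.1 − 14.3)/2 = 18.9 ft; q_3 = 3.40 × 4.32 × 18.9 = 277.6 ft³/s
w_4 = (52.1 − 21.3)/2 = 15.4 ft; q_4 = 1.09 × 0.84 × 15.4 = 14.10 ft³/s
Q = Σ qᵢ = 340.8 ft³/s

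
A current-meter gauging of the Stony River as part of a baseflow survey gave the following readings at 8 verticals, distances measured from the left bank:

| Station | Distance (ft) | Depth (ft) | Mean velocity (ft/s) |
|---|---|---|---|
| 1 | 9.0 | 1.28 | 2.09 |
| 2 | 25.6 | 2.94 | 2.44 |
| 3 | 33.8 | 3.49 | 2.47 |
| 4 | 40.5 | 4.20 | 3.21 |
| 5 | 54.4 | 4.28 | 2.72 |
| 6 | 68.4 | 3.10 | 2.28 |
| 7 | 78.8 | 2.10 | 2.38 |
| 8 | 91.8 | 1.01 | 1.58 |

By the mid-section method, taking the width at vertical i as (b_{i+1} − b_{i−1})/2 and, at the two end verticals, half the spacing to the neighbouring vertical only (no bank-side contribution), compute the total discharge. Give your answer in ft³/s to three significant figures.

w_1 = (25.6 − 9.0)/2 = 8.3 ft; q_1 = 2.09 × 1.28 × 8.3 = 22.20 ft³/s
w_2 = (33.8 − 9.0)/2 = 12.4 ft; q_2 = 2.44 × 2.94 × 12.4 = 88.95 ft³/s
w_3 = (40.5 − 25.6)/2 = 7.45 ft; q_3 = 2.47 × 3.49 × 7.45 = 64.22 ft³/s
w_4 = (54.4 − 33.8)/2 = 10.3 ft; q_4 = 3.21 × 4.20 × 10.3 = 138.9 ft³/s
w_5 = (68.4 − 40.5)/2 = 13.95 ft; q_5 = 2.72 × 4.28 × 13.95 = 162.4 ft³/s
w_6 = (78.8 − 54.4)/2 = 12.2 ft; q_6 = 2.28 × 3.10 × 12.2 = 86.23 ft³/s
w_7 = (91.8 − 68.4)/2 = 11.7 ft; q_7 = 2.38 × 2.10 × 11.7 = 58.48 ft³/s
w_8 = (91.8 − 78.8)/2 = 6.5 ft; q_8 = 1.58 × 1.01 × 6.5 = 10.37 ft³/s
Q = Σ qᵢ = 631.7 ft³/s

632 ft³/s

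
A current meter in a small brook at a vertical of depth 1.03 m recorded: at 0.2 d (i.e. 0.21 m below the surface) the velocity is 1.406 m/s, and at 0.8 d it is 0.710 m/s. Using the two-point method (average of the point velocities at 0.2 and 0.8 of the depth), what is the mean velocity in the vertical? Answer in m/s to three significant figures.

v̄ = (1.406 + 0.710) / 2 = 1.058 m/s

1.06 m/s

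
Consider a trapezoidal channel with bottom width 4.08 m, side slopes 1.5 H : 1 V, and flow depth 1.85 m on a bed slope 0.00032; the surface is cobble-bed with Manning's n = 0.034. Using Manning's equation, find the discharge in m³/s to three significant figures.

7.45 m³/s

A = (b + z·y)·y = (4.08 + 1.5×1.85)×1.85 = 12.68 m²
P = b + 2y√(1+z²) = 4.08 + 2×1.85×√(1+1.5²) = 10.75 m
R = A/P = 12.68/10.75 = 1.180 m
Q = (1/n)·A·R^(2/3)·S^(1/2) = (1/0.034) × 12.68 × 1.180^(2/3) × 0.00032^(1/2) = 7.449 m³/s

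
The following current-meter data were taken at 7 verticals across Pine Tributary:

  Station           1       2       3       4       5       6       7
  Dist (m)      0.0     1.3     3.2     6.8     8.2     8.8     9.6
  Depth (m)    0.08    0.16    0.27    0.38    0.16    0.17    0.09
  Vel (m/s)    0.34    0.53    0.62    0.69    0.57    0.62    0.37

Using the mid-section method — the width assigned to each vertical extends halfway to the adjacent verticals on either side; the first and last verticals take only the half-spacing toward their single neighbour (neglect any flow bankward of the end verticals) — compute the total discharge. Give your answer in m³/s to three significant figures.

1.45 m³/s

w_1 = (1.3 − 0.0)/2 = 0.65 m; q_1 = 0.34 × 0.08 × 0.65 = 0.01768 m³/s
w_2 = (3.2 − 0.0)/2 = 1.6 m; q_2 = 0.53 × 0.16 × 1.6 = 0.1357 m³/s
w_3 = (6.8 − 1.3)/2 = 2.75 m; q_3 = 0.62 × 0.27 × 2.75 = 0.4604 m³/s
w_4 = (8.2 − 3.2)/2 = 2.5 m; q_4 = 0.69 × 0.38 × 2.5 = 0.6555 m³/s
w_5 = (8.8 − 6.8)/2 = 1 m; q_5 = 0.57 × 0.16 × 1 = 0.09120 m³/s
w_6 = (9.6 − 8.2)/2 = 0.7 m; q_6 = 0.62 × 0.17 × 0.7 = 0.07378 m³/s
w_7 = (9.6 − 8.8)/2 = 0.4 m; q_7 = 0.37 × 0.09 × 0.4 = 0.01332 m³/s
Q = Σ qᵢ = 1.448 m³/s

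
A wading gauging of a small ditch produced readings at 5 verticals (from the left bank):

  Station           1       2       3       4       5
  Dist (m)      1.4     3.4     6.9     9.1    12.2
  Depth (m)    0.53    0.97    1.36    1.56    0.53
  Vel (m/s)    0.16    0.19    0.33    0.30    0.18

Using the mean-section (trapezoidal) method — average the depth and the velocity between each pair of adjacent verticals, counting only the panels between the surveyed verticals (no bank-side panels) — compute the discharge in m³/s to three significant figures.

Panel 1-2: Δb = 2 m, d̄ = (0.53+0.97)/2 = 0.75, v̄ = (0.16+0.19)/2 = 0.175 → q = 2×0.75×0.175 = 0.2625 m³/s
Panel 2-3: Δb = 3.5 m, d̄ = (0.97+1.36)/2 = 1.165, v̄ = (0.19+0.33)/2 = 0.26 → q = 3.5×1.165×0.26 = 1.060 m³/s
Panel 3-4: Δb = 2.2 m, d̄ = (1.36+1.56)/2 = 1.46, v̄ = (0.33+0.30)/2 = 0.315 → q = 2.2×1.46×0.315 = 1.012 m³/s
Panel 4-5: Δb = 3.1 m, d̄ = (1.56+0.53)/2 = 1.045, v̄ = (0.30+0.18)/2 = 0.24 → q = 3.1×1.045×0.24 = 0.7775 m³/s
Q = Σ q = 3.112 m³/s

3.11 m³/s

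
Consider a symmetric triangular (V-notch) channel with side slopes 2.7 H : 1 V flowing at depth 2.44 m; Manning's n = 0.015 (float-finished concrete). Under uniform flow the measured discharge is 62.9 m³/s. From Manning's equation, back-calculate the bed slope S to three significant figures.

0.00288

A = z·y² = 2.7×2.44² = 16.07 m²
P = 2y√(1+z²) = 2×2.44×√(1+2.7²) = 14.05 m
R = A/P = 16.07/14.05 = 1.144 m
S = (Q·n / (1·A·R^(2/3)))² = (62.9×0.015 / (1×16.07×1.094))² = 0.002879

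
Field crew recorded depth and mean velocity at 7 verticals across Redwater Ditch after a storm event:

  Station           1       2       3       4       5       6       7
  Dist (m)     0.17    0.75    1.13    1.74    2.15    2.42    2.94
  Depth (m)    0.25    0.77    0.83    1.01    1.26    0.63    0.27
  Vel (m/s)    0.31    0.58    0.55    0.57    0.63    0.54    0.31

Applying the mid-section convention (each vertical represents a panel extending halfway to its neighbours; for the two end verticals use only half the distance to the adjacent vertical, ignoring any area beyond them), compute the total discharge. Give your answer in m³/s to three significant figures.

1.18 m³/s

w_1 = (0.75 − 0.17)/2 = 0.29 m; q_1 = 0.31 × 0.25 × 0.29 = 0.02248 m³/s
w_2 = (1.13 − 0.17)/2 = 0.48 m; q_2 = 0.58 × 0.77 × 0.48 = 0.2144 m³/s
w_3 = (1.74 − 0.75)/2 = 0.495 m; q_3 = 0.55 × 0.83 × 0.495 = 0.2260 m³/s
w_4 = (2.15 − 1.13)/2 = 0.51 m; q_4 = 0.57 × 1.01 × 0.51 = 0.2936 m³/s
w_5 = (2.42 − 1.74)/2 = 0.34 m; q_5 = 0.63 × 1.26 × 0.34 = 0.2699 m³/s
w_6 = (2.94 − 2.15)/2 = 0.395 m; q_6 = 0.54 × 0.63 × 0.395 = 0.1344 m³/s
w_7 = (2.94 − 2.42)/2 = 0.26 m; q_7 = 0.31 × 0.27 × 0.26 = 0.02176 m³/s
Q = Σ qᵢ = 1.182 m³/s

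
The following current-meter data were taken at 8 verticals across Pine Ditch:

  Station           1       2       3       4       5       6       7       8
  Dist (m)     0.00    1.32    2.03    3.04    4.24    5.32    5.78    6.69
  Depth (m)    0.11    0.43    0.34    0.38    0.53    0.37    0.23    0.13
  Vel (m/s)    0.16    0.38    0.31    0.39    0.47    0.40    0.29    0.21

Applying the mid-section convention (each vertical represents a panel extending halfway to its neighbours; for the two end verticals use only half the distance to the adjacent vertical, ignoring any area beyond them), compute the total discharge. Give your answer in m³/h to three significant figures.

w_1 = (1.32 − 0.00)/2 = 0.66 m; q_1 = 0.16 × 0.11 × 0.66 = 0.01162 m³/s
w_2 = (2.03 − 0.00)/2 = 1.015 m; q_2 = 0.38 × 0.43 × 1.015 = 0.1659 m³/s
w_3 = (3.04 − 1.32)/2 = 0.86 m; q_3 = 0.31 × 0.34 × 0.86 = 0.09064 m³/s
w_4 = (4.24 − 2.03)/2 = 1.105 m; q_4 = 0.39 × 0.38 × 1.105 = 0.1638 m³/s
w_5 = (5.32 − 3.04)/2 = 1.14 m; q_5 = 0.47 × 0.53 × 1.14 = 0.2840 m³/s
w_6 = (5.78 − 4.24)/2 = 0.77 m; q_6 = 0.40 × 0.37 × 0.77 = 0.1140 m³/s
w_7 = (6.69 − 5.32)/2 = 0.685 m; q_7 = 0.29 × 0.23 × 0.685 = 0.04569 m³/s
w_8 = (6.69 − 5.78)/2 = 0.455 m; q_8 = 0.21 × 0.13 × 0.455 = 0.01242 m³/s
Q = Σ qᵢ = 0.8879 m³/s
= 0.8879 × 3600 = 3197 m³/h

3200 m³/h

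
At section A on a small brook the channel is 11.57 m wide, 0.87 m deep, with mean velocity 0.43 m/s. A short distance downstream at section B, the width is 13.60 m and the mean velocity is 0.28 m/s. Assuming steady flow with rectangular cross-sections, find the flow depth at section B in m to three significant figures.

1.14 m

Q = A₁V₁ = (11.57×0.87) × 0.43 = 4.328 m³/s
d₂ = Q/(b₂ V₂) = 4.328/(13.60×0.28) = 1.137 m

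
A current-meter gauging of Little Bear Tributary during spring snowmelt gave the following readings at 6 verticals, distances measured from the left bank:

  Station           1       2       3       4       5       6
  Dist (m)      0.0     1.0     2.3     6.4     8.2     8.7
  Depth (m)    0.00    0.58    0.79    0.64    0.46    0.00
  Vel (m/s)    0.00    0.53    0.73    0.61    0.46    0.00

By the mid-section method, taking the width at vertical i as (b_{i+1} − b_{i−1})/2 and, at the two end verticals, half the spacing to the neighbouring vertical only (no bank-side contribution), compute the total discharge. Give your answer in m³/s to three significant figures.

w_2 = (2.3 − 0.0)/2 = 1.15 m; q_2 = 0.53 × 0.58 × 1.15 = 0.3535 m³/s
w_3 = (6.4 − 1.0)/2 = 2.7 m; q_3 = 0.73 × 0.79 × 2.7 = 1.557 m³/s
w_4 = (8.2 − 2.3)/2 = 2.95 m; q_4 = 0.61 × 0.64 × 2.95 = 1.152 m³/s
w_5 = (8.7 − 6.4)/2 = 1.15 m; q_5 = 0.46 × 0.46 × 1.15 = 0.2433 m³/s
Stations 1, 6 contribute zero (depth or velocity is 0).
Q = Σ qᵢ = 3.306 m³/s

3.31 m³/s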